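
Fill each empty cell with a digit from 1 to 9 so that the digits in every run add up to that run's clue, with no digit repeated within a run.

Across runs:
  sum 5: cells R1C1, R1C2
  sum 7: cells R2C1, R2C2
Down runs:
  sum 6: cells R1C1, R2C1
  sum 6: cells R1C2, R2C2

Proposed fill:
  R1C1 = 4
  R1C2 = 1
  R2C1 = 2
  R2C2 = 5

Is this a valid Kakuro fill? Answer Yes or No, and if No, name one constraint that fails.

Across: 4+1=5; 2+5=7. Down: 4+2=6; 1+5=6. No digit repeats within any run.

Yes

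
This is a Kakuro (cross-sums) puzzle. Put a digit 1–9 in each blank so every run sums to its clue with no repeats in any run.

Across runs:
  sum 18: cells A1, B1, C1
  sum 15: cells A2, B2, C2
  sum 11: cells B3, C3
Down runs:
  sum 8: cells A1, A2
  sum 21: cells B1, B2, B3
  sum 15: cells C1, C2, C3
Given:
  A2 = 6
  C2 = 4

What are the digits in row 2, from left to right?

6 5 4

A1 = 8 − 6 = 2 completes the 8 down.
Given what's placed, C1 must be 9 to fit the 18 across and 15 down.
B2 = 15 − 10 = 5 completes the 15 across.
C3 = 15 − 13 = 2 completes the 15 down.
B1 = 18 − 11 = 7 completes the 18 across.
B3 = 11 − 2 = 9 completes the 11 across.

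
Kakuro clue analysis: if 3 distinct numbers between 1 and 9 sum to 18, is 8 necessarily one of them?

Counterexample: {2,7,9} sums to 18 without using 8.

No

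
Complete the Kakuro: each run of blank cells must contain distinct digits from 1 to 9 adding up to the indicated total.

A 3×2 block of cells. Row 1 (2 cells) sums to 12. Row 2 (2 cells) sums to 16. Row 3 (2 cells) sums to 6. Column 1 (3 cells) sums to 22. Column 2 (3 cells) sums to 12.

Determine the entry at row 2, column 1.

16 in 2 cells must be {7,9}.
The 6 across and the 22 down share only 5, so (3,1) = 5.
(3,2) = 6 − 5 = 1 completes the 6 across.
Given what's placed, (2,1) must be 9 to fit the 16 across and 22 down.
(2,2) = 16 − 9 = 7 completes the 16 across.
(1,1) = 22 − 14 = 8 completes the 22 down.
(1,2) = 12 − 8 = 4 completes the 12 across.

9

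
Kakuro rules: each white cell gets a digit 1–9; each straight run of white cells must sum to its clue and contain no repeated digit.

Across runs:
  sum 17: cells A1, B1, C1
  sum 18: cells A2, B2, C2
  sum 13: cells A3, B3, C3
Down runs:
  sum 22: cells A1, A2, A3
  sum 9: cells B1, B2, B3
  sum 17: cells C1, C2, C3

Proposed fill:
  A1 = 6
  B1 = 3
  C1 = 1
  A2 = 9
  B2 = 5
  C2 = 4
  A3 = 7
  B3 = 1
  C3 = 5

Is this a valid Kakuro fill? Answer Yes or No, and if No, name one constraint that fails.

No — the across run A1–C1 sums to 10, not 17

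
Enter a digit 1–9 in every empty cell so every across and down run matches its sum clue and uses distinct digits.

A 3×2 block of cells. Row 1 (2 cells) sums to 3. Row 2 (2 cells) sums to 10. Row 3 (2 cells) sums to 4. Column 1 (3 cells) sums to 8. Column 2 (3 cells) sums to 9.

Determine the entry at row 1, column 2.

3 in 2 cells must be {1,2}; 4 in 2 cells must be {1,3}.
Nothing is forced directly, so branch on (1,1), whose candidates are 1 or 2. If (1,1) = 2: that forces (1,2) = 1, (2,1) = 1, after which (2,2) would have to be in {9} for the 10 across but in {2,3,5,6} for the 9 down — contradiction. So (1,1) = 1.
(1,2) = 3 − 1 = 2 completes the 3 across.
Given what's placed, (3,1) must be 3 to fit the 4 across and 8 down.
(3,2) = 4 − 3 = 1 completes the 4 across.
(2,1) = 8 − 4 = 4 completes the 8 down.
(2,2) = 10 − 4 = 6 completes the 10 across.

2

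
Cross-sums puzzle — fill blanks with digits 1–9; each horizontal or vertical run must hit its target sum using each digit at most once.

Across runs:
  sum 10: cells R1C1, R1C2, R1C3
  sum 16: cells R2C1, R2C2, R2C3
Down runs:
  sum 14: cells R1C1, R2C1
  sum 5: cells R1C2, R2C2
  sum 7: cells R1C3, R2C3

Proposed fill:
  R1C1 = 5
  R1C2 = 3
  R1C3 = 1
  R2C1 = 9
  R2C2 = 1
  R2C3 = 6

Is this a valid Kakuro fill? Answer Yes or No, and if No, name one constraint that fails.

No — the down run R1C2–R2C2 sums to 4, not 5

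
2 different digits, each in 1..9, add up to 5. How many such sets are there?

2

2 distinct digits from 1–9 sum between 3 and 17.
Enumerating: {1,4}, {2,3}.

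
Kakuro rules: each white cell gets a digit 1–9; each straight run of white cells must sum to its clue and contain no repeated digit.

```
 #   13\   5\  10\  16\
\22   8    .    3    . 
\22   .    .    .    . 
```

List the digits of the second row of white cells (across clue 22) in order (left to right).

16 in 2 cells must be {7,9}.
R2C1 = 13 − 8 = 5 completes the 13 down.
R2C3 = 10 − 3 = 7 completes the 10 down.
R2C4 = 9: the only remaining digit allowed by both the 22 across and the 16 down.
R1C4 = 16 − 9 = 7 completes the 16 down.
R2C2 = 22 − 21 = 1 completes the 22 across.
R1C2 = 22 − 18 = 4 completes the 22 across.

5, 1, 7, 9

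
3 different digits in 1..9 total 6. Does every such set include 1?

The only way to make 6 from 3 distinct digits is {1,2,3}, which contains 1.

Yes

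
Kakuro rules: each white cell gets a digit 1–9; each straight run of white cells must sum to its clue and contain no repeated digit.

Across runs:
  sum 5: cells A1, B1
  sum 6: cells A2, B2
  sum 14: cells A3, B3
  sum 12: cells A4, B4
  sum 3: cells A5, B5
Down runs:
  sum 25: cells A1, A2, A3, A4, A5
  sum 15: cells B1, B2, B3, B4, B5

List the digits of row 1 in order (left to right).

2, 3

3 in 2 cells must be {1,2}; 15 in 5 cells must be {1,2,3,4,5}.
Only 5 fits B3 under both its across sum 14 and down sum 15.
A3 = 14 − 5 = 9 completes the 14 across.
Nothing is forced directly, so branch on B4, whose candidates are 3 or 4. If B4 = 3: then A4 would have to be in {9} for the 12 across but in {1,2,3,4,5,6,7,8} for the 25 down — contradiction. So B4 = 4.
A4 = 12 − 4 = 8 completes the 12 across.
No cell is forced outright now. A5 can only be 1 or 2 (the digits allowed by both its 3 across and its 25 down). If A5 = 2: that forces A1 = 1, after which B1 would have to be in {4} for the 5 across but in {1,2,3} for the 15 down — contradiction. So A5 = 1.
B5 = 3 − 1 = 2 completes the 3 across.
Given what's placed, B2 must be 1 to fit the 6 across and 15 down.
B1 = 15 − 12 = 3 completes the 15 down.
A2 = 6 − 1 = 5 completes the 6 across.
A1 = 5 − 3 = 2 completes the 5 across.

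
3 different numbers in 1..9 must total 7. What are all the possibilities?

3 distinct digits from 1–9 sum between 6 and 24.
Only one set works: {1,2,4}.

{1,2,4}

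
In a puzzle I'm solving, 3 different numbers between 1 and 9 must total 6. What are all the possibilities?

3 distinct digits from 1–9 sum between 6 and 24.
Only one set works: {1,2,3}.

{1,2,3}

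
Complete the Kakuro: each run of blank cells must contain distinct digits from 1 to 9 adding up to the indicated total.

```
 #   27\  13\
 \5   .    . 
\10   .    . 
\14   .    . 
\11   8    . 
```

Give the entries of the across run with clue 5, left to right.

R4C2 = 11 − 8 = 3 completes the 11 across.
R3C2 = 5: the only remaining digit allowed by both the 14 across and the 13 down.
R3C1 = 14 − 5 = 9 completes the 14 across.
Nothing is forced directly, so branch on R1C1, whose candidates are 3 or 4. If R1C1 = 3: then R1C2 would have to be in {2} for the 5 across but in {1,4} for the 13 down — contradiction. So R1C1 = 4.
R1C2 = 5 − 4 = 1 completes the 5 across.
R2C1 = 27 − 21 = 6 completes the 27 down.
R2C2 = 10 − 6 = 4 completes the 10 across.

4 1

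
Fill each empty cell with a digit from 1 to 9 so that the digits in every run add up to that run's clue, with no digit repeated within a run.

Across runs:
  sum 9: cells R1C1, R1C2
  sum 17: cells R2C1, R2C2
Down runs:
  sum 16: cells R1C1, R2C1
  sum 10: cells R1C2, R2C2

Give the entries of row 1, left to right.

7, 2

17 in 2 cells must be {8,9}; 16 in 2 cells must be {7,9}.
The 9 across and the 16 down share only 7, so R1C1 = 7.
R1C2 = 9 − 7 = 2 completes the 9 across.
R2C1 = 16 − 7 = 9 completes the 16 down.
R2C2 = 17 − 9 = 8 completes the 17 across.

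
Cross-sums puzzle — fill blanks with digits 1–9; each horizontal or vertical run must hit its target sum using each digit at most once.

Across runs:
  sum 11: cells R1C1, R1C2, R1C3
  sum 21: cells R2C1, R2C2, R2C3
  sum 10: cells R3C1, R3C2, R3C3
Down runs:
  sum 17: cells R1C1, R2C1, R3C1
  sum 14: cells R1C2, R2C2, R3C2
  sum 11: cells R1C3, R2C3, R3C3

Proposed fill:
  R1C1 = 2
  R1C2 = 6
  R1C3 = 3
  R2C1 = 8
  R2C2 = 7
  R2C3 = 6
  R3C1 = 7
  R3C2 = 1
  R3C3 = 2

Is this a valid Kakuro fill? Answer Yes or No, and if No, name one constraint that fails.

Yes

Across: 2+6+3=11; 8+7+6=21; 7+1+2=10. Down: 2+8+7=17; 6+7+1=14; 3+6+2=11. No digit repeats within any run.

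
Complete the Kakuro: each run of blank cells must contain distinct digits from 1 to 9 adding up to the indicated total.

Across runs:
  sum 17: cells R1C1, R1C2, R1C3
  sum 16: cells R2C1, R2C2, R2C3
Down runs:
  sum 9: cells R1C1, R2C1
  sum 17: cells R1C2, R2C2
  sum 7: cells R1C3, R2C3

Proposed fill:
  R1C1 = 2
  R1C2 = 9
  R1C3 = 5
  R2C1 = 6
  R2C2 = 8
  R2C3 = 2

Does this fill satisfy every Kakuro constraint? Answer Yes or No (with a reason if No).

No — the down run R1C1–R2C1 sums to 8, not 9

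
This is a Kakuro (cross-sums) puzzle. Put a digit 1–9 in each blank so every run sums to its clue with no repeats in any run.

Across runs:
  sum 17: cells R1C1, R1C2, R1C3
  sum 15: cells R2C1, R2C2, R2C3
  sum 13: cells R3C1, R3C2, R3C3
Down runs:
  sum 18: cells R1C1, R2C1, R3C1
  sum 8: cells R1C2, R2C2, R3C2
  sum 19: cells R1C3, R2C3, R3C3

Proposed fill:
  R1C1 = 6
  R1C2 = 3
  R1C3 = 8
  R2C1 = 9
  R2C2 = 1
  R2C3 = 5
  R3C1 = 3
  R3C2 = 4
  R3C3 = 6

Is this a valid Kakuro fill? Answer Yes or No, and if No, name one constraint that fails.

Across: 6+3+8=17; 9+1+5=15; 3+4+6=13. Down: 6+9+3=18; 3+1+4=8; 8+5+6=19. No digit repeats within any run.

Yes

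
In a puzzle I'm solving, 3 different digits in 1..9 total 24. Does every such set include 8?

The only way to make 24 from 3 distinct digits is {7,8,9}, which contains 8.

Yes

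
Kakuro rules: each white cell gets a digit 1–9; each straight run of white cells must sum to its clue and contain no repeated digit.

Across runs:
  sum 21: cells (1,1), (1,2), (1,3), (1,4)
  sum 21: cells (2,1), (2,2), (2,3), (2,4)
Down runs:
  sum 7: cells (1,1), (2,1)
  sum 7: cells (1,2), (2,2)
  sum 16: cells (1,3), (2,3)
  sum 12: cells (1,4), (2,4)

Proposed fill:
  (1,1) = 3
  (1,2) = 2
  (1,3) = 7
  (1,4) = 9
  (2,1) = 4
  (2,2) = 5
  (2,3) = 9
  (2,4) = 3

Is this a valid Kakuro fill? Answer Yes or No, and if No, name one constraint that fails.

Yes

Across: 3+2+7+9=21; 4+5+9+3=21. Down: 3+4=7; 2+5=7; 7+9=16; 9+3=12. No digit repeats within any run.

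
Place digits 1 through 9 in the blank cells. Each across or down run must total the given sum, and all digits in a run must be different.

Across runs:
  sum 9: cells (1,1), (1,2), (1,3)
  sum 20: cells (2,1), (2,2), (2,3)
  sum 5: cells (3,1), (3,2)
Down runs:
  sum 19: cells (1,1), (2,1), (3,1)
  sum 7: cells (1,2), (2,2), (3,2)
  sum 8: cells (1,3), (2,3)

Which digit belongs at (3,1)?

4

7 in 3 cells must be {1,2,4}.
Only 4 fits (2,2) under both its across sum 20 and down sum 7.
Given what's placed, (2,3) must be 7 to fit the 20 across and 8 down.
(1,3) = 8 − 7 = 1 completes the 8 down.
(2,1) = 20 − 11 = 9 completes the 20 across.
(1,2) = 2: the only remaining digit allowed by both the 9 across and the 7 down.
(3,2) = 7 − 6 = 1 completes the 7 down.
(1,1) = 9 − 3 = 6 completes the 9 across.
(3,1) = 5 − 1 = 4 completes the 5 across.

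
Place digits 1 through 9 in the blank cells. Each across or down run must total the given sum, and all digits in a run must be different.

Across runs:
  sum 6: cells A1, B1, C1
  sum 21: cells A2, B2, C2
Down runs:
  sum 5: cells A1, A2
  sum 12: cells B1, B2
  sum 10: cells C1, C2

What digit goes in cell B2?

6 in 3 cells must be {1,2,3}.
The 6 across and the 12 down share only 3, so B1 = 3.
The 21 across and the 5 down share only 4, so A2 = 4.
B2 = 12 − 3 = 9 completes the 12 down.
C2 = 21 − 13 = 8 completes the 21 across.
A1 = 5 − 4 = 1 completes the 5 down.
C1 = 6 − 4 = 2 completes the 6 across.

9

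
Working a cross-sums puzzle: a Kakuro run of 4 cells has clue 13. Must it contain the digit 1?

Every partition of 13 into 4 distinct digits includes 1: {1,2,3,7}, {1,2,4,6}, {1,3,4,5}.

Yes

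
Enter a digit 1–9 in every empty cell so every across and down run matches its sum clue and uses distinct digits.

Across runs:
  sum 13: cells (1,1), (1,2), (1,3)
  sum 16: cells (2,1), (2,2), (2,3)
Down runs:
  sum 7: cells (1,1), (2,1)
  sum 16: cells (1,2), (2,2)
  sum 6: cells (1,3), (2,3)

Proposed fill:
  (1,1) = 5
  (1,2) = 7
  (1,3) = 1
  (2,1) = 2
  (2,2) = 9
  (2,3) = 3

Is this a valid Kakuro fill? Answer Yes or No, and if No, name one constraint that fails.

No — the down run (1,3)–(2,3) sums to 4, not 6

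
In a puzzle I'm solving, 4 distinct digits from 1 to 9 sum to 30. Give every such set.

{6,7,8,9}

4 distinct digits from 1–9 sum between 10 and 30.
Only one set works: {6,7,8,9}.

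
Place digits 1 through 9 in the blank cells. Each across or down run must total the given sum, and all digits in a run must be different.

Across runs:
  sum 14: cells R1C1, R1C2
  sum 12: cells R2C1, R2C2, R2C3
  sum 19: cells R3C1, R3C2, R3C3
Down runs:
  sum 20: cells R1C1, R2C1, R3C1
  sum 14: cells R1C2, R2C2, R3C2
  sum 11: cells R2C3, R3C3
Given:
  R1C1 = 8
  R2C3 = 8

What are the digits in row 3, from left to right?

9, 7, 3

R1C2 = 14 − 8 = 6 completes the 14 across.
R2C1 = 3: the only remaining digit allowed by both the 12 across and the 20 down.
R2C2 = 12 − 11 = 1 completes the 12 across.
R3C1 = 20 − 11 = 9 completes the 20 down.
R3C2 = 14 − 7 = 7 completes the 14 down.
R3C3 = 19 − 16 = 3 completes the 19 across.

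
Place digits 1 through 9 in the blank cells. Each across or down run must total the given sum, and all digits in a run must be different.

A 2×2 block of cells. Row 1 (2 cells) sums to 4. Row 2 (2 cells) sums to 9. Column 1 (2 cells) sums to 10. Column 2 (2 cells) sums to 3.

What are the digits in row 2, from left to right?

7 2

4 in 2 cells must be {1,3}; 3 in 2 cells must be {1,2}.
The 4 across and the 3 down share only 1, so (1,2) = 1.
(2,2) = 3 − 1 = 2 completes the 3 down.
(1,1) = 4 − 1 = 3 completes the 4 across.
(2,1) = 9 − 2 = 7 completes the 9 across.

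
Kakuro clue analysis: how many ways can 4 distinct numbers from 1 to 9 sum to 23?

9

4 distinct digits from 1–9 sum between 10 and 30.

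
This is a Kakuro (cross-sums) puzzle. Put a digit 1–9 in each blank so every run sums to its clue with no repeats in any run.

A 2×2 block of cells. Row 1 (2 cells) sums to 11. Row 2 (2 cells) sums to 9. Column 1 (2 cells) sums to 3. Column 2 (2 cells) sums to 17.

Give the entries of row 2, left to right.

1 8

3 in 2 cells must be {1,2}; 17 in 2 cells must be {8,9}.
The 11 across and the 3 down share only 2, so (1,1) = 2.
(1,2) = 11 − 2 = 9 completes the 11 across.
(2,1) = 3 − 2 = 1 completes the 3 down.
(2,2) = 9 − 1 = 8 completes the 9 across.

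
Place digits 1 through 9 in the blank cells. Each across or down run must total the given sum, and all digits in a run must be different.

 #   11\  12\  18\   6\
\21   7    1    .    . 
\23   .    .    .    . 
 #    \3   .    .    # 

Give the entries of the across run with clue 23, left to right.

4 9 8 2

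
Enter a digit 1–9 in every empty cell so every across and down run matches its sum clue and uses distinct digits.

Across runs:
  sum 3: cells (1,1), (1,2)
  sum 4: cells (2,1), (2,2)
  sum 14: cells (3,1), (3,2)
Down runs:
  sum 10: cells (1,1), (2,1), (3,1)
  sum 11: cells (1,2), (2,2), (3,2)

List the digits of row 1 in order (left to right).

1, 2

3 in 2 cells must be {1,2}; 4 in 2 cells must be {1,3}.
Nothing is forced directly, so branch on (3,1), whose candidates are 5 or 6. If (3,1) = 5: then (3,2) would have to be in {9} for the 14 across but in {1,2,3,4,5,6,7,8} for the 11 down — contradiction. So (3,1) = 6.
Given what's placed, (1,1) must be 1 to fit the 3 across and 10 down.
(1,2) = 3 − 1 = 2 completes the 3 across.
(2,1) = 10 − 7 = 3 completes the 10 down.
(2,2) = 4 − 3 = 1 completes the 4 across.
(3,2) = 14 − 6 = 8 completes the 14 across.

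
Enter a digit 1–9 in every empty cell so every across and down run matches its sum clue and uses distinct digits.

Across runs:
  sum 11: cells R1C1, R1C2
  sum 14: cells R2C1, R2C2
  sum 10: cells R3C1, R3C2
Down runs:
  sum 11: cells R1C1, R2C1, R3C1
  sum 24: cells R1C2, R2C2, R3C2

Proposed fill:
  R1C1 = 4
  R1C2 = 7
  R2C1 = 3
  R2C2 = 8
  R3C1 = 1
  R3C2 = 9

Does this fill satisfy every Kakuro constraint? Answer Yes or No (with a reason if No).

No — the down run R1C1–R3C1 sums to 8, not 11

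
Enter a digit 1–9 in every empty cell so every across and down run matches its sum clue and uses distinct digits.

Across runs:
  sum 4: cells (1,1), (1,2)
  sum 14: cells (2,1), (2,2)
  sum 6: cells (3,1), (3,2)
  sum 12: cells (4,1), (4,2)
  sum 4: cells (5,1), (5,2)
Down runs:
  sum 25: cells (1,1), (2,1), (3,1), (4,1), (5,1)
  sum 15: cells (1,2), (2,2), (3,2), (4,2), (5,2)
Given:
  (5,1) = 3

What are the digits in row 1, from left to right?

4 in 2 cells must be {1,3}; 15 in 5 cells must be {1,2,3,4,5}.
(1,1) = 1: the only remaining digit allowed by both the 4 across and the 25 down.
(1,2) = 4 − 1 = 3 completes the 4 across.

1, 3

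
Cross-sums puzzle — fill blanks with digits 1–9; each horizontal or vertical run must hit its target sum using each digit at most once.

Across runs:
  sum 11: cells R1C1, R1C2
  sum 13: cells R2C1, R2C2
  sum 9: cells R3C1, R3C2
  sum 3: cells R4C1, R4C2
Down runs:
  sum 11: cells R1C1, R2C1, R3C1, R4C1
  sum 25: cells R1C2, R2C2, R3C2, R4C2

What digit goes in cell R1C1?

3 in 2 cells must be {1,2}; 11 in 4 cells must be {1,2,3,5}.
Only 5 fits R2C1 under both its across sum 13 and down sum 11.
R2C2 = 13 − 5 = 8 completes the 13 across.
Nothing is forced directly, so branch on R1C1, whose candidates are 2 or 3. If R1C1 = 3: then R1C2 would have to be in {8} for the 11 across but in {1,2,3,4,5,6,7,9} for the 25 down — contradiction. So R1C1 = 2.

2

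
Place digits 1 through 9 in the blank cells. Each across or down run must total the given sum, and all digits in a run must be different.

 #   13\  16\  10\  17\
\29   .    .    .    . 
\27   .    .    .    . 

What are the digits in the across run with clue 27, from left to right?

8 7 3 9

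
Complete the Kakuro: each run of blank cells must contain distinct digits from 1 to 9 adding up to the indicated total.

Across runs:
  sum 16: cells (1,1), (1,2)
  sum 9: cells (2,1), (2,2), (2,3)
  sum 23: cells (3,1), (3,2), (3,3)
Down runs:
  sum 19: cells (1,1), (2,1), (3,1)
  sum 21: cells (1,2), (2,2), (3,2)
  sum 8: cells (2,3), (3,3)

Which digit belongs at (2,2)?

16 in 2 cells must be {7,9}; 23 in 3 cells must be {6,8,9}.
Only 6 fits (3,3) under both its across sum 23 and down sum 8.
(2,3) = 8 − 6 = 2 completes the 8 down.
Nothing is forced directly, so branch on (2,2), whose candidates are 4 or 6. If (2,2) = 6: that forces (1,2) = 7, after which (2,1) would have to be in {1} for the 9 across but in {2,3,4,5,6,7,8,9} for the 19 down — contradiction. So (2,2) = 4.

4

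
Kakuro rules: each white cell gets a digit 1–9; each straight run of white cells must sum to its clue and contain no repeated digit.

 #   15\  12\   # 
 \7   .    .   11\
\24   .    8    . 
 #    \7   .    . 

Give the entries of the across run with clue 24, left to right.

9 8 7

24 in 3 cells must be {7,8,9}.
R1C1 = 6: only digit in both the 7-across and 15-down candidate sets.
R1C2 = 7 − 6 = 1 completes the 7 across.
R2C1 = 15 − 6 = 9 completes the 15 down.
R2C3 = 24 − 17 = 7 completes the 24 across.
R3C2 = 12 − 9 = 3 completes the 12 down.
R3C3 = 7 − 3 = 4 completes the 7 across.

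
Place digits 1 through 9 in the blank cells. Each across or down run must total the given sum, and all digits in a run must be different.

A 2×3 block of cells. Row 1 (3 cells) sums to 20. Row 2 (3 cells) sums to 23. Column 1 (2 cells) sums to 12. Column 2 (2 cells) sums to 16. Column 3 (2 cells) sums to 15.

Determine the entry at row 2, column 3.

23 in 3 cells must be {6,8,9}; 16 in 2 cells must be {7,9}.
The 23 across and the 16 down share only 9, so (2,2) = 9.
(1,2) = 16 − 9 = 7 completes the 16 down.
Given what's placed, (2,1) must be 8 to fit the 23 across and 12 down.
(2,3) = 23 − 17 = 6 completes the 23 across.
(1,1) = 12 − 8 = 4 completes the 12 down.
(1,3) = 20 − 11 = 9 completes the 20 across.

6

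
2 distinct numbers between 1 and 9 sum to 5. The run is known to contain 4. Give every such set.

2 distinct digits from 1–9 sum between 3 and 17.
Keeping only sets containing 4.
Only one set works: {1,4}.

{1,4}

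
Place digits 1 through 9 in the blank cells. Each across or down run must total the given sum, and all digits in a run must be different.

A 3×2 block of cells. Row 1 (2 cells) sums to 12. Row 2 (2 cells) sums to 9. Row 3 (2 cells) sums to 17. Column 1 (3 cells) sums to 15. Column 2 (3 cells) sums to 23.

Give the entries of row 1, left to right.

4 8

17 in 2 cells must be {8,9}; 23 in 3 cells must be {6,8,9}.
Nothing is forced directly, so branch on (1,2), whose candidates are 8 or 9. If (1,2) = 9: that forces (1,1) = 3, (3,1) = 8, after which (3,2) would have to be in {9} for the 17 across but in {6,8} for the 23 down — contradiction. So (1,2) = 8.
(1,1) = 12 − 8 = 4 completes the 12 across.
Given what's placed, (2,2) must be 6 to fit the 9 across and 23 down.
(3,2) = 23 − 14 = 9 completes the 23 down.
(2,1) = 9 − 6 = 3 completes the 9 across.
(3,1) = 17 − 9 = 8 completes the 17 across.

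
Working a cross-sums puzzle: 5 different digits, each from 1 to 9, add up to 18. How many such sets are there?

5 distinct digits from 1–9 sum between 15 and 35.
Enumerating: {1,2,3,4,8}, {1,2,3,5,7}, {1,2,4,5,6}.

3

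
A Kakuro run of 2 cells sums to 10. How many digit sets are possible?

4

2 distinct digits from 1–9 sum between 3 and 17.
Enumerating: {1,9}, {2,8}, {3,7}, {4,6}.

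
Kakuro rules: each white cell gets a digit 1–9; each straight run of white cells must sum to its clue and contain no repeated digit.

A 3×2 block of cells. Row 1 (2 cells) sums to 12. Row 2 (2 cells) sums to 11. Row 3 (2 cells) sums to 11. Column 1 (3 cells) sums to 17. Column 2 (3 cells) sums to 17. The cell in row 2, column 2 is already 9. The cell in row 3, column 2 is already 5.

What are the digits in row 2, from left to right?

(1,2) = 17 − 14 = 3 completes the 17 down.
(2,1) = 11 − 9 = 2 completes the 11 across.
(3,1) = 11 − 5 = 6 completes the 11 across.
(1,1) = 12 − 3 = 9 completes the 12 across.

2, 9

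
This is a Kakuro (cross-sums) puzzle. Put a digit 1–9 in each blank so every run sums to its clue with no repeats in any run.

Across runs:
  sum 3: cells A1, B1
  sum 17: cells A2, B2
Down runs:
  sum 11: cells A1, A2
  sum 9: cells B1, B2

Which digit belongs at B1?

3 in 2 cells must be {1,2}; 17 in 2 cells must be {8,9}.
The 3 across and the 11 down share only 2, so A1 = 2.
B1 = 3 − 2 = 1 completes the 3 across.
A2 = 11 − 2 = 9 completes the 11 down.
B2 = 17 − 9 = 8 completes the 17 across.

1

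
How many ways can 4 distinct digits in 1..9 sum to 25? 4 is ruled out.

4 distinct digits from 1–9 sum between 10 and 30.
Dropping sets that contain 4.
Enumerating: {1,7,8,9}, {2,6,8,9}, {3,5,8,9}, {3,6,7,9}.

4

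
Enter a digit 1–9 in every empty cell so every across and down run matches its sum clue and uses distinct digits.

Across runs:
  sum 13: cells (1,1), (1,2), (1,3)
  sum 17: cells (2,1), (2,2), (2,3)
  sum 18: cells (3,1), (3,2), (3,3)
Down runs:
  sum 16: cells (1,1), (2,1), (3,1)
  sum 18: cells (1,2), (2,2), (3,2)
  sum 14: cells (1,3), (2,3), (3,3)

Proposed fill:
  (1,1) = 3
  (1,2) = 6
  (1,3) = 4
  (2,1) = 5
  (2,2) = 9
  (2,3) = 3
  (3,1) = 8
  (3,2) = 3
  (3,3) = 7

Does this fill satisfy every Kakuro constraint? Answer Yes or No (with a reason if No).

Across: 3+6+4=13; 5+9+3=17; 8+3+7=18. Down: 3+5+8=16; 6+9+3=18; 4+3+7=14. No digit repeats within any run.

Yes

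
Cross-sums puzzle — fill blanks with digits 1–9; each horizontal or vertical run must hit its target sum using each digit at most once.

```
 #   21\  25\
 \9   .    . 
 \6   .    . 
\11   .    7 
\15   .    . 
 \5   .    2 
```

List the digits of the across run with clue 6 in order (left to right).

R3C1 = 11 − 7 = 4 completes the 11 across.
R5C1 = 5 − 2 = 3 completes the 5 across.
Nothing is forced directly, so branch on R4C1, whose candidates are 6 or 7 or 8. If R4C1 = 6: that forces R2C1 = 1, R2C2 = 5, after which R4C2 would have to be in {9} for the 15 across but in {3,8} for the 25 down — contradiction. If R4C1 = 8: then R4C2 would have to be in {7} for the 15 across but in {1,3,4,5,6,8,9} for the 25 down — contradiction. So R4C1 = 7.
R4C2 = 15 − 7 = 8 completes the 15 across.
Given what's placed, R2C2 must be 5 to fit the 6 across and 25 down.
R1C2 = 25 − 22 = 3 completes the 25 down.
R2C1 = 6 − 5 = 1 completes the 6 across.
R1C1 = 9 − 3 = 6 completes the 9 across.

1 5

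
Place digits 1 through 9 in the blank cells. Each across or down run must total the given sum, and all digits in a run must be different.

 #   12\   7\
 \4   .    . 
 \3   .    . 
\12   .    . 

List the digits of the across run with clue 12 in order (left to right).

8 4

4 in 2 cells must be {1,3}; 3 in 2 cells must be {1,2}; 7 in 3 cells must be {1,2,4}.
The 4 across and the 7 down share only 1, so R1C2 = 1.
Given what's placed, R2C2 must be 2 to fit the 3 across and 7 down.
R3C2 = 7 − 3 = 4 completes the 7 down.
R1C1 = 4 − 1 = 3 completes the 4 across.
R2C1 = 3 − 2 = 1 completes the 3 across.
R3C1 = 12 − 4 = 8 completes the 12 across.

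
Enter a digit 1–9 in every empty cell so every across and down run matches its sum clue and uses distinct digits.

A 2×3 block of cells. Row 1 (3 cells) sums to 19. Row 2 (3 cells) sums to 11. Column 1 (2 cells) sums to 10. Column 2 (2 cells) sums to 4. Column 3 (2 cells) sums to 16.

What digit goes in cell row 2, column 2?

1

4 in 2 cells must be {1,3}; 16 in 2 cells must be {7,9}.
The 19 across and the 4 down share only 3, so (1,2) = 3.
(2,2) = 4 − 3 = 1 completes the 4 down.
Given what's placed, (2,3) must be 7 to fit the 11 across and 16 down.
(1,3) = 16 − 7 = 9 completes the 16 down.
(2,1) = 11 − 8 = 3 completes the 11 across.
(1,1) = 19 − 12 = 7 completes the 19 across.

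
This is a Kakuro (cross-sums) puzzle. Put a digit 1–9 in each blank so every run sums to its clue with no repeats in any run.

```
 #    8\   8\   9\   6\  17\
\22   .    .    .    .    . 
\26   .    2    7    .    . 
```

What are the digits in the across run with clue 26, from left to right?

3 2 7 5 9

17 in 2 cells must be {8,9}.
R1C2 = 8 − 2 = 6 completes the 8 down.
R1C3 = 9 − 7 = 2 completes the 9 down.
Nothing is forced directly, so branch on R2C4, whose candidates are 4 or 5. If R2C4 = 4: then R1C4 would have to be in {1,3,4,5,7,8,9} for the 22 across but in {2} for the 6 down — contradiction. So R2C4 = 5.
R1C4 = 6 − 5 = 1 completes the 6 down.
Given what's placed, R2C1 must be 3 to fit the 26 across and 8 down.
R2C5 = 26 − 17 = 9 completes the 26 across.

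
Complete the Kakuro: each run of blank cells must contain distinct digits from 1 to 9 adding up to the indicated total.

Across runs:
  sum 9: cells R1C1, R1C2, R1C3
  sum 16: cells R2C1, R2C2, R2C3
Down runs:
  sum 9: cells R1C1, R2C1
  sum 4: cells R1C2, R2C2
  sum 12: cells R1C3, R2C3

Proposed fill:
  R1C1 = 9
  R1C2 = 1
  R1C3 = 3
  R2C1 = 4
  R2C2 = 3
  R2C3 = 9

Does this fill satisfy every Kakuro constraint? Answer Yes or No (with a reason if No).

No — the across run R1C1–R1C3 sums to 13, not 9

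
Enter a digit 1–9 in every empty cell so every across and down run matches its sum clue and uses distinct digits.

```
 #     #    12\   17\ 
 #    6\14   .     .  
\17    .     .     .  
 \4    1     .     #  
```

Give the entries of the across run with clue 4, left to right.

1 3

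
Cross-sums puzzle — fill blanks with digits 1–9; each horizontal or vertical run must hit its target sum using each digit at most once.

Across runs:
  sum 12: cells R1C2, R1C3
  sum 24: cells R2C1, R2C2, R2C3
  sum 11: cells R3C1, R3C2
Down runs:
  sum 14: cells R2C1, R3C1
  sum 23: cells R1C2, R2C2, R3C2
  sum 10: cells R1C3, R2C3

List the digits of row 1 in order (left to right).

9, 3

24 in 3 cells must be {7,8,9}; 23 in 3 cells must be {6,8,9}.
Nothing is forced directly, so branch on R1C2, whose candidates are 8 or 9. If R1C2 = 8: that forces R1C3 = 4, R2C2 = 9, after which R2C3 would have to be in {7,8} for the 24 across but in {6} for the 10 down — contradiction. So R1C2 = 9.
R1C3 = 12 − 9 = 3 completes the 12 across.
R2C2 = 8: the only remaining digit allowed by both the 24 across and the 23 down.
R2C3 = 10 − 3 = 7 completes the 10 down.
R3C2 = 23 − 17 = 6 completes the 23 down.
R2C1 = 24 − 15 = 9 completes the 24 across.
R3C1 = 11 − 6 = 5 completes the 11 across.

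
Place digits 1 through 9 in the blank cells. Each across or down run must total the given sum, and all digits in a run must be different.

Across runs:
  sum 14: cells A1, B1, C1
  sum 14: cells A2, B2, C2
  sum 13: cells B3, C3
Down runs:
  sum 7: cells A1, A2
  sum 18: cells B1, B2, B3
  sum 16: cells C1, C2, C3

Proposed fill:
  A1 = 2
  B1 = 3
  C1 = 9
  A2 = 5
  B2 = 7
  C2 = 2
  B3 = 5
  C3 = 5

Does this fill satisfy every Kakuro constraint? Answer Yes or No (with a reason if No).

No — the down run B1–B3 sums to 15, not 18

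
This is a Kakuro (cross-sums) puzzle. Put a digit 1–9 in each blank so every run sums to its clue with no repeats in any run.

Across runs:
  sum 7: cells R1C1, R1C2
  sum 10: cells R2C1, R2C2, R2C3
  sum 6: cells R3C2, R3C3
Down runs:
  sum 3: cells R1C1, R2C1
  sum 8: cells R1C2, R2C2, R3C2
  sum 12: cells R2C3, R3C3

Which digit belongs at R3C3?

3 in 2 cells must be {1,2}.
Nothing is forced directly, so branch on R1C1, whose candidates are 1 or 2. If R1C1 = 1: then R1C2 would have to be in {6} for the 7 across but in {1,2,3,4,5} for the 8 down — contradiction. So R1C1 = 2.
R1C2 = 7 − 2 = 5 completes the 7 across.
R2C1 = 3 − 2 = 1 completes the 3 down.
R2C2 = 2: the only remaining digit allowed by both the 10 across and the 8 down.
R2C3 = 10 − 3 = 7 completes the 10 across.
R3C2 = 8 − 7 = 1 completes the 8 down.
R3C3 = 6 − 1 = 5 completes the 6 across.

5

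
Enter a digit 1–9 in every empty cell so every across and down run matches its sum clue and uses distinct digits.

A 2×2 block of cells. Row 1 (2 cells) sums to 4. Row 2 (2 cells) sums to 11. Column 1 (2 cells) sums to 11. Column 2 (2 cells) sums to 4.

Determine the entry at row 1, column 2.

4 in 2 cells must be {1,3}.
The 4 across and the 11 down share only 3, so (1,1) = 3.
(1,2) = 4 − 3 = 1 completes the 4 across.
(2,1) = 11 − 3 = 8 completes the 11 down.
(2,2) = 11 − 8 = 3 completes the 11 across.

1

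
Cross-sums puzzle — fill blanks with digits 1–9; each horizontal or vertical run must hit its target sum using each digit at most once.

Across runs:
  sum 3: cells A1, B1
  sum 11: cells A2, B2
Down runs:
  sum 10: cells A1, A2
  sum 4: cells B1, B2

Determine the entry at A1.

3 in 2 cells must be {1,2}; 4 in 2 cells must be {1,3}.
The 3 across and the 4 down share only 1, so B1 = 1.
B2 = 4 − 1 = 3 completes the 4 down.
A1 = 3 − 1 = 2 completes the 3 across.
A2 = 11 − 3 = 8 completes the 11 across.

2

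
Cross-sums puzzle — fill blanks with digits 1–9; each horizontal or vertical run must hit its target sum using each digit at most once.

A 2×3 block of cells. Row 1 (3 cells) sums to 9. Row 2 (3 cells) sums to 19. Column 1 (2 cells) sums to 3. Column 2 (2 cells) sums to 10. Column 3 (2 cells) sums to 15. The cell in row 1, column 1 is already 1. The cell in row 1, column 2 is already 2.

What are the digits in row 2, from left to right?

2 8 9

3 in 2 cells must be {1,2}.
(1,3) = 9 − 3 = 6 completes the 9 across.
(2,1) = 3 − 1 = 2 completes the 3 down.
(2,2) = 10 − 2 = 8 completes the 10 down.
(2,3) = 19 − 10 = 9 completes the 19 across.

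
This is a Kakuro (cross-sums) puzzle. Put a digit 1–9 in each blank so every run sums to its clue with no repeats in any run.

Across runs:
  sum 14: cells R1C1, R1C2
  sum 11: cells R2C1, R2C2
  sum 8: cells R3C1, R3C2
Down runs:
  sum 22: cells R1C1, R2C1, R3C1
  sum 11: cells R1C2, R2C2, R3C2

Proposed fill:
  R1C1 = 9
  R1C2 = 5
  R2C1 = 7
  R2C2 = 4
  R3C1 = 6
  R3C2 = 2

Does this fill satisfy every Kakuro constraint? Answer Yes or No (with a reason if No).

Across: 9+5=14; 7+4=11; 6+2=8. Down: 9+7+6=22; 5+4+2=11. No digit repeats within any run.

Yes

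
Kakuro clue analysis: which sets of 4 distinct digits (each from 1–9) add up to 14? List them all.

4 distinct digits from 1–9 sum between 10 and 30.

{1,2,3,8}; {1,2,4,7}; {1,2,5,6}; {1,3,4,6}; {2,3,4,5}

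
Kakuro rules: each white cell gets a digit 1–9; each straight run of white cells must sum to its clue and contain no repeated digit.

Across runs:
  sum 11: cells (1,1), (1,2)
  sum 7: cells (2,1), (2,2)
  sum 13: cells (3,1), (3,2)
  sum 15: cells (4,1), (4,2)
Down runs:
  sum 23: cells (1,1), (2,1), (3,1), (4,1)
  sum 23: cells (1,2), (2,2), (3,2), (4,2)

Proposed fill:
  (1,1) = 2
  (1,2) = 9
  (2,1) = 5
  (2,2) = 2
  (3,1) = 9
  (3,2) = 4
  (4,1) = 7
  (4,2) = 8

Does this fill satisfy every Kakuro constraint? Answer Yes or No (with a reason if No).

Across: 2+9=11; 5+2=7; 9+4=13; 7+8=15. Down: 2+5+9+7=23; 9+2+4+8=23. No digit repeats within any run.

Yes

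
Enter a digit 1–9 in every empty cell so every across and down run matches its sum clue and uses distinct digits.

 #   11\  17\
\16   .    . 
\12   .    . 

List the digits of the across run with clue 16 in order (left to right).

7, 9

16 in 2 cells must be {7,9}; 17 in 2 cells must be {8,9}.
The 16 across and the 17 down share only 9, so R1C2 = 9.
R2C2 = 17 − 9 = 8 completes the 17 down.
R1C1 = 16 − 9 = 7 completes the 16 across.
R2C1 = 12 − 8 = 4 completes the 12 across.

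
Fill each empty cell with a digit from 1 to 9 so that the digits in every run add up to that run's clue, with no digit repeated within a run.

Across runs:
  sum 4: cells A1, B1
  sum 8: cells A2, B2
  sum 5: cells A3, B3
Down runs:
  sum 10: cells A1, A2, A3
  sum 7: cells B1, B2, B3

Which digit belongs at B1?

1

4 in 2 cells must be {1,3}; 7 in 3 cells must be {1,2,4}.
The 4 across and the 7 down share only 1, so B1 = 1.
Given what's placed, B2 must be 2 to fit the 8 across and 7 down.
B3 = 7 − 3 = 4 completes the 7 down.
A1 = 4 − 1 = 3 completes the 4 across.
A2 = 8 − 2 = 6 completes the 8 across.
A3 = 5 − 4 = 1 completes the 5 across.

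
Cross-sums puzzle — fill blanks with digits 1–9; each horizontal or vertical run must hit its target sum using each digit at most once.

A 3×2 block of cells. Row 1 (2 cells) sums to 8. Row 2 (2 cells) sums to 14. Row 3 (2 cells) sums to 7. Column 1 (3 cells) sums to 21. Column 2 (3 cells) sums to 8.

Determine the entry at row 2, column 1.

9

The 14 across and the 8 down share only 5, so (2,2) = 5.
(2,1) = 14 − 5 = 9 completes the 14 across.
Nothing is forced directly, so branch on (1,1), whose candidates are 5 or 7. If (1,1) = 5: then (1,2) would have to be in {3} for the 8 across but in {1,2} for the 8 down — contradiction. So (1,1) = 7.
(1,2) = 8 − 7 = 1 completes the 8 across.
(3,1) = 21 − 16 = 5 completes the 21 down.
(3,2) = 7 − 5 = 2 completes the 7 across.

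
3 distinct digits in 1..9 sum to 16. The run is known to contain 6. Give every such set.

{1,6,9}; {2,6,8}; {3,6,7}

3 distinct digits from 1–9 sum between 6 and 24.
Keeping only sets containing 6.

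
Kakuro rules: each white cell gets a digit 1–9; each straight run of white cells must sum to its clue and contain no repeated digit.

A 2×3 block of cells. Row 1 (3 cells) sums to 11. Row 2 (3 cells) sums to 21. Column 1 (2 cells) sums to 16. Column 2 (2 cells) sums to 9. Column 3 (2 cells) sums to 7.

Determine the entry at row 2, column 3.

16 in 2 cells must be {7,9}.
The 11 across and the 16 down share only 7, so (1,1) = 7.
(2,1) = 16 − 7 = 9 completes the 16 down.
Nothing is forced directly, so branch on (2,3), whose candidates are 4 or 5. If (2,3) = 5: then (1,3) would have to be in {1,3} for the 11 across but in {2} for the 7 down — contradiction. So (2,3) = 4.
(1,3) = 7 − 4 = 3 completes the 7 down.
(2,2) = 21 − 13 = 8 completes the 21 across.
(1,2) = 11 − 10 = 1 completes the 11 across.

4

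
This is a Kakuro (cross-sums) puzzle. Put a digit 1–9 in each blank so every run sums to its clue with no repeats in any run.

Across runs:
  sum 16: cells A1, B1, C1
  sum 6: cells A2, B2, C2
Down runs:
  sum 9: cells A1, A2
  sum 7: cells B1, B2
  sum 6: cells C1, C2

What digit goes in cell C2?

1

6 in 3 cells must be {1,2,3}.
Nothing is forced directly, so branch on B2, whose candidates are 1 or 2 or 3. If B2 = 1: that forces B1 = 6, C2 = 2, after which C1 would have to be in {1,2,3,7,8,9} for the 16 across but in {4} for the 6 down — contradiction. If B2 = 2: that forces B1 = 5, C2 = 1, after which C1 would have to be in {2,3,4,7,8,9} for the 16 across but in {5} for the 6 down — contradiction. So B2 = 3.
B1 = 7 − 3 = 4 completes the 7 down.
Given what's placed, C1 must be 5 to fit the 16 across and 6 down.
C2 = 6 − 5 = 1 completes the 6 down.
A1 = 16 − 9 = 7 completes the 16 across.
A2 = 6 − 4 = 2 completes the 6 across.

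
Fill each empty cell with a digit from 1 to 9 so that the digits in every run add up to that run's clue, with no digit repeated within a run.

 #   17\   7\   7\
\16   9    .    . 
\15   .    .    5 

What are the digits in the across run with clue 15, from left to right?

8, 2, 5

17 in 2 cells must be {8,9}.
R1C3 = 7 − 5 = 2 completes the 7 down.
R2C1 = 17 − 9 = 8 completes the 17 down.
R2C2 = 15 − 13 = 2 completes the 15 across.
R1C2 = 16 − 11 = 5 completes the 16 across.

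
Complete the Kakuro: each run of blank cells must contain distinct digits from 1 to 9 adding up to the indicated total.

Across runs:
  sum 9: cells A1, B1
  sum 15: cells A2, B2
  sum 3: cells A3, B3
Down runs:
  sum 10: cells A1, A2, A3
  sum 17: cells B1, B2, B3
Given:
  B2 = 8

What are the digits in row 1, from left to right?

3 in 2 cells must be {1,2}.
A2 = 15 − 8 = 7 completes the 15 across.
B3 = 2: the only remaining digit allowed by both the 3 across and the 17 down.
B1 = 17 − 10 = 7 completes the 17 down.
A3 = 3 − 2 = 1 completes the 3 across.
A1 = 9 − 7 = 2 completes the 9 across.

2, 7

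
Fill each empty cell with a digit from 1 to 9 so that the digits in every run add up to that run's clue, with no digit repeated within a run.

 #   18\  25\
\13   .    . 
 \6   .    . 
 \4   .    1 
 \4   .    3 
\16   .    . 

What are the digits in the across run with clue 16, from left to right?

7 9

4 in 2 cells must be {1,3}; 16 in 2 cells must be {7,9}.
R3C1 = 4 − 1 = 3 completes the 4 across.
R4C1 = 4 − 3 = 1 completes the 4 across.
R5C1 = 7: the only remaining digit allowed by both the 16 across and the 18 down.
R5C2 = 16 − 7 = 9 completes the 16 across.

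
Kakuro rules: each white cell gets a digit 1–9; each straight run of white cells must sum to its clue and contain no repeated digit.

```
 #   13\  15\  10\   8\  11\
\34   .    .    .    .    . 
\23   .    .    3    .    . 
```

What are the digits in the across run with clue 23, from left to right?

34 in 5 cells must be {4,6,7,8,9}.
R1C3 = 10 − 3 = 7 completes the 10 down.
R1C4 = 6: the only remaining digit allowed by both the 34 across and the 8 down.
R2C4 = 8 − 6 = 2 completes the 8 down.
Nothing is forced directly, so branch on R1C5, whose candidates are 4 or 8 or 9. If R1C5 = 8: that forces R1C2 = 9, R2C2 = 6, after which R2C5 would have to be in {4,5,7,8} for the 23 across but in {3} for the 11 down — contradiction. If R1C5 = 9: that forces R1C2 = 8, R2C2 = 7, after which R2C5 would have to be in {5,6} for the 23 across but in {2} for the 11 down — contradiction. So R1C5 = 4.
R2C5 = 11 − 4 = 7 completes the 11 down.
R2C2 = 6: the only remaining digit allowed by both the 23 across and the 15 down.
R1C2 = 15 − 6 = 9 completes the 15 down.
R2C1 = 23 − 18 = 5 completes the 23 across.

5, 6, 3, 2, 7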